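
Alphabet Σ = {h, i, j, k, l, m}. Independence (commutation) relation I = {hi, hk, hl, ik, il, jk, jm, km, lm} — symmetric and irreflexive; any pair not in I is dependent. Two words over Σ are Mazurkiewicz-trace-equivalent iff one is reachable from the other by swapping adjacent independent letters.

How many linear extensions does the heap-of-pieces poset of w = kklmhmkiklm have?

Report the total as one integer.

462

piece 0:k — minimal
piece 1:k rests on {0:k}
piece 2:l rests on {1:k}
piece 3:m — minimal
piece 4:h rests on {3:m}
piece 5:m rests on {4:h}
piece 6:k rests on {2:l}
piece 7:i rests on {5:m}
piece 8:k rests on {6:k}
piece 9:l rests on {8:k}
piece 10:m rests on {7:i}
minimal pieces: {0:k, 3:m}
ways to finish when only these pieces remain (= sum over removing one remaining piece with nothing left below it):
  1 left: {9}→1  {10}→1
  2 left: {7,10}→1  {8,9}→1  {9,10}→2
  3 left: {5,7,10}→1  {6,8,9}→1  {7,9,10}→3  {8,9,10}→3
  4 left: {2,6,8,9}→1  {4,5,7,10}→1  {5,7,9,10}→4  {6,8,9,10}→4  {7,8,9,10}→6
  5 left: {1,2,6,8,9}→1  {2,6,8,9,10}→5  {3,4,5,7,10}→1  {4,5,7,9,10}→5  {5,7,8,9,10}→10  {6,7,8,9,10}→10
  6 left: {0,1,2,6,8,9}→1  {1,2,6,8,9,10}→6  {2,6,7,8,9,10}→15  {3,4,5,7,9,10}→6  {4,5,7,8,9,10}→15  {5,6,7,8,9,10}→20
  7 left: {0,1,2,6,8,9,10}→7  {1,2,6,7,8,9,10}→21  {2,5,6,7,8,9,10}→35  {3,4,5,7,8,9,10}→21  {4,5,6,7,8,9,10}→35
  8 left: {0,1,2,6,7,8,9,10}→28  {1,2,5,6,7,8,9,10}→56  {2,4,5,6,7,8,9,10}→70  {3,4,5,6,7,8,9,10}→56
  9 left: {0,1,2,5,6,7,8,9,10}→84  {1,2,4,5,6,7,8,9,10}→126  {2,3,4,5,6,7,8,9,10}→126
  placing 0:k first → 252 extensions
  placing 3:m first → 210 extensions
total linear extensions = 462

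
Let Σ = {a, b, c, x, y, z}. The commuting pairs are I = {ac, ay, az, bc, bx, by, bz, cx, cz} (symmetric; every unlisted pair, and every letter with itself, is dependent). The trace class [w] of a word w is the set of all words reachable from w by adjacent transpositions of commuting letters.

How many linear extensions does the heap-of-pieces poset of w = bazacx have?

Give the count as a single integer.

drop 0:b onto floor
drop 1:a onto {0:b}
drop 2:z onto floor
drop 3:a onto {1:a}
drop 4:c onto floor
drop 5:x onto {2:z, 3:a}
ground layer = {0:b, 2:z, 4:c}
drop-orders for the pieces not yet dropped (sum over which currently-grounded one goes next):
  1 to go: {4} 1  {5} 1
  2 to go: {2,5} 1  {3,5} 1  {4,5} 2
  3 to go: {1,3,5} 1  {2,3,5} 2  {2,4,5} 3  {3,4,5} 3
  4 to go: {0,1,3,5} 1  {1,2,3,5} 3  {1,3,4,5} 4  {2,3,4,5} 8
  if 0:b drops first: 15 orders
  if 2:z drops first: 5 orders
  if 4:c drops first: 4 orders
heap linearizations: 24

24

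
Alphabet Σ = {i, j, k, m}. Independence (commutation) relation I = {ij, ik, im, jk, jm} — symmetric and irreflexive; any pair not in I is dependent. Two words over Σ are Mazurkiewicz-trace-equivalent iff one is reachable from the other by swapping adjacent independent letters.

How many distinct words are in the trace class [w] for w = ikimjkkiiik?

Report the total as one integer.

0(i) covers ∅
1(k) covers ∅
2(i) covers 0:i
3(m) covers 1:k
4(j) covers ∅
5(k) covers 3:m
6(k) covers 5:k
7(i) covers 2:i
8(i) covers 7:i
9(i) covers 8:i
10(k) covers 6:k
floor of heap: 0:i, 1:k, 4:j
completions by unplaced set U, small U first (add the entries for U minus each lowest piece of U):
  |U|=1: {4}:1  {9}:1  {10}:1
  |U|=2: {4,9}:2  {4,10}:2  {6,10}:1  {8,9}:1  {9,10}:2
  |U|=3: {4,6,10}:3  {4,8,9}:3  {4,9,10}:6  {5,6,10}:1  {6,9,10}:3  {7,8,9}:1  {8,9,10}:3
  |U|=4: {2,7,8,9}:1  {3,5,6,10}:1  {4,5,6,10}:4  {4,6,9,10}:12  {4,7,8,9}:4  {4,8,9,10}:12  {5,6,9,10}:4  {6,8,9,10}:6  {7,8,9,10}:4
  |U|=5: {0,2,7,8,9}:1  {1,3,5,6,10}:1  {2,4,7,8,9}:5  {2,7,8,9,10}:5  {3,4,5,6,10}:5  {3,5,6,9,10}:5  {4,5,6,9,10}:20  {4,6,8,9,10}:30  {4,7,8,9,10}:20  {5,6,8,9,10}:10  {6,7,8,9,10}:10
  |U|=6: {0,2,4,7,8,9}:6  {0,2,7,8,9,10}:6  {1,3,4,5,6,10}:6  {1,3,5,6,9,10}:6  {2,4,7,8,9,10}:30  {2,6,7,8,9,10}:15  {3,4,5,6,9,10}:30  {3,5,6,8,9,10}:15  {4,5,6,8,9,10}:60  {4,6,7,8,9,10}:60  {5,6,7,8,9,10}:20
  |U|=7: {0,2,4,7,8,9,10}:42  {0,2,6,7,8,9,10}:21  {1,3,4,5,6,9,10}:42  {1,3,5,6,8,9,10}:21  {2,4,6,7,8,9,10}:105  {2,5,6,7,8,9,10}:35  {3,4,5,6,8,9,10}:105  {3,5,6,7,8,9,10}:35  {4,5,6,7,8,9,10}:140
  |U|=8: {0,2,4,6,7,8,9,10}:168  {0,2,5,6,7,8,9,10}:56  {1,3,4,5,6,8,9,10}:168  {1,3,5,6,7,8,9,10}:56  {2,3,5,6,7,8,9,10}:70  {2,4,5,6,7,8,9,10}:280  {3,4,5,6,7,8,9,10}:280
  |U|=9: {0,2,3,5,6,7,8,9,10}:126  {0,2,4,5,6,7,8,9,10}:504  {1,2,3,5,6,7,8,9,10}:126  {1,3,4,5,6,7,8,9,10}:504  {2,3,4,5,6,7,8,9,10}:630
  start at 0(i): 1260
  start at 1(k): 1260
  start at 4(j): 252
sum over floor = 2772

2772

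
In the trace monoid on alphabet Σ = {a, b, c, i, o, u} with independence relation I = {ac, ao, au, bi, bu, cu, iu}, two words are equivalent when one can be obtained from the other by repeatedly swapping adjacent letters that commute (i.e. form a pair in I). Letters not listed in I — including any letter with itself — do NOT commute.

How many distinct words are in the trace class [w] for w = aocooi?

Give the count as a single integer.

5

piece 0:a — minimal
piece 1:o — minimal
piece 2:c rests on {1:o}
piece 3:o rests on {2:c}
piece 4:o rests on {3:o}
piece 5:i rests on {0:a, 4:o}
minimal pieces: {0:a, 1:o}
ways to finish when only these pieces remain (= sum over removing one remaining piece with nothing left below it):
  1 left: {5}→1
  2 left: {0,5}→1  {4,5}→1
  3 left: {0,4,5}→2  {3,4,5}→1
  4 left: {0,3,4,5}→3  {2,3,4,5}→1
  placing 0:a first → 1 extensions
  placing 1:o first → 4 extensions
total linear extensions = 5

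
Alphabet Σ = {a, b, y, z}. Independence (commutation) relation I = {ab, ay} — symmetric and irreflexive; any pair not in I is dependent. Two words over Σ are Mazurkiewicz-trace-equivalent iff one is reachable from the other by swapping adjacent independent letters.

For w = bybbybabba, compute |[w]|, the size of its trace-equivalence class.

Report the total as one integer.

0(b) covers ∅
1(y) covers 0:b
2(b) covers 1:y
3(b) covers 2:b
4(y) covers 3:b
5(b) covers 4:y
6(a) covers ∅
7(b) covers 5:b
8(b) covers 7:b
9(a) covers 6:a
floor of heap: 0:b, 6:a
completions by unplaced set U, small U first (add the entries for U minus each lowest piece of U):
  |U|=1: {8}:1  {9}:1
  |U|=2: {6,9}:1  {7,8}:1  {8,9}:2
  |U|=3: {5,7,8}:1  {6,8,9}:3  {7,8,9}:3
  |U|=4: {4,5,7,8}:1  {5,7,8,9}:4  {6,7,8,9}:6
  |U|=5: {3,4,5,7,8}:1  {4,5,7,8,9}:5  {5,6,7,8,9}:10
  |U|=6: {2,3,4,5,7,8}:1  {3,4,5,7,8,9}:6  {4,5,6,7,8,9}:15
  |U|=7: {1,2,3,4,5,7,8}:1  {2,3,4,5,7,8,9}:7  {3,4,5,6,7,8,9}:21
  |U|=8: {0,1,2,3,4,5,7,8}:1  {1,2,3,4,5,7,8,9}:8  {2,3,4,5,6,7,8,9}:28
  start at 0(b): 36
  start at 6(a): 9
sum over floor = 45

45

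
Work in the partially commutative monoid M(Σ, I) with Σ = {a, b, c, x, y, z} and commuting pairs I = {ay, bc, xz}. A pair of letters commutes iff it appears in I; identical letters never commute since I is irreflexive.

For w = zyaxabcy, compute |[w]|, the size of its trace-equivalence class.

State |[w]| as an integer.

drop 0:z onto floor
drop 1:y onto {0:z}
drop 2:a onto {0:z}
drop 3:x onto {1:y, 2:a}
drop 4:a onto {3:x}
drop 5:b onto {4:a}
drop 6:c onto {4:a}
drop 7:y onto {5:b, 6:c}
ground layer = {0:z}
drop-orders for the pieces not yet dropped (sum over which currently-grounded one goes next):
  1 to go: {7} 1
  2 to go: {5,7} 1  {6,7} 1
  3 to go: {5,6,7} 2
  4 to go: {4,5,6,7} 2
  5 to go: {3,4,5,6,7} 2
  6 to go: {1,3,4,5,6,7} 2  {2,3,4,5,6,7} 2
  if 0:z drops first: 4 orders

4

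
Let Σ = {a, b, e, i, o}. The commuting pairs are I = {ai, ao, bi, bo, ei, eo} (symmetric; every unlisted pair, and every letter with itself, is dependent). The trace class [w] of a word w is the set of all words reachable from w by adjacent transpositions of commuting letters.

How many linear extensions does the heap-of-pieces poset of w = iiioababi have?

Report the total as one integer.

126

0(i) covers ∅
1(i) covers 0:i
2(i) covers 1:i
3(o) covers 2:i
4(a) covers ∅
5(b) covers 4:a
6(a) covers 5:b
7(b) covers 6:a
8(i) covers 3:o
floor of heap: 0:i, 4:a
completions by unplaced set U, small U first (add the entries for U minus each lowest piece of U):
  |U|=1: {7}:1  {8}:1
  |U|=2: {3,8}:1  {6,7}:1  {7,8}:2
  |U|=3: {2,3,8}:1  {3,7,8}:3  {5,6,7}:1  {6,7,8}:3
  |U|=4: {1,2,3,8}:1  {2,3,7,8}:4  {3,6,7,8}:6  {4,5,6,7}:1  {5,6,7,8}:4
  |U|=5: {0,1,2,3,8}:1  {1,2,3,7,8}:5  {2,3,6,7,8}:10  {3,5,6,7,8}:10  {4,5,6,7,8}:5
  |U|=6: {0,1,2,3,7,8}:6  {1,2,3,6,7,8}:15  {2,3,5,6,7,8}:20  {3,4,5,6,7,8}:15
  |U|=7: {0,1,2,3,6,7,8}:21  {1,2,3,5,6,7,8}:35  {2,3,4,5,6,7,8}:35
  start at 0(i): 70
  start at 4(a): 56
sum over floor = 126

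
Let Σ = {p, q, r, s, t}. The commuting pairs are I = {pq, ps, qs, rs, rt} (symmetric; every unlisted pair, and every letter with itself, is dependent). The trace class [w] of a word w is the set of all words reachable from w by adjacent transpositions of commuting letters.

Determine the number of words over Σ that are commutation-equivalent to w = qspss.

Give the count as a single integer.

20

#0=q has no predecessor
#1=s has no predecessor
#2=p has no predecessor
#3=s depends on [1:s]
#4=s depends on [3:s]
sources: [0:q, 1:s, 2:p]
N(rest) = Σ N(rest − s) over sources s of rest; N(one piece) = 1:
  size 1 → [0]=1  [2]=1  [4]=1
  size 2 → [0,2]=2  [0,4]=2  [2,4]=2  [3,4]=1
  size 3 → [0,2,4]=6  [0,3,4]=3  [1,3,4]=1  [2,3,4]=3
  first=0(q) contributes 4
  first=1(s) contributes 12
  first=2(p) contributes 4
|[w]| = 20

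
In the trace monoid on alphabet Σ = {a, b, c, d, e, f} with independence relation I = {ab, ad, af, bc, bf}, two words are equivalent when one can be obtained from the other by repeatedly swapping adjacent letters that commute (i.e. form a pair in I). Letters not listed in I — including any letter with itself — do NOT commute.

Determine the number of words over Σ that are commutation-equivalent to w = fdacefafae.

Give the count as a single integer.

18

piece 0:f — minimal
piece 1:d rests on {0:f}
piece 2:a — minimal
piece 3:c rests on {1:d, 2:a}
piece 4:e rests on {3:c}
piece 5:f rests on {4:e}
piece 6:a rests on {4:e}
piece 7:f rests on {5:f}
piece 8:a rests on {6:a}
piece 9:e rests on {7:f, 8:a}
minimal pieces: {0:f, 2:a}
ways to finish when only these pieces remain (= sum over removing one remaining piece with nothing left below it):
  1 left: {9}→1
  2 left: {7,9}→1  {8,9}→1
  3 left: {5,7,9}→1  {6,8,9}→1  {7,8,9}→2
  4 left: {5,7,8,9}→3  {6,7,8,9}→3
  5 left: {5,6,7,8,9}→6
  6 left: {4,5,6,7,8,9}→6
  7 left: {3,4,5,6,7,8,9}→6
  8 left: {1,3,4,5,6,7,8,9}→6  {2,3,4,5,6,7,8,9}→6
  placing 0:f first → 12 extensions
  placing 2:a first → 6 extensions
total linear extensions = 18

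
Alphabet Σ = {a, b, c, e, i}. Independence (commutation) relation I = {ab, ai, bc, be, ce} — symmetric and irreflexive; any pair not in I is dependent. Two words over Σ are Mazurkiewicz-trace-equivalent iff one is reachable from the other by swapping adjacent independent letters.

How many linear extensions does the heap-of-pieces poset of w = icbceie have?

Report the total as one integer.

drop 0:i onto floor
drop 1:c onto {0:i}
drop 2:b onto {0:i}
drop 3:c onto {1:c}
drop 4:e onto {0:i}
drop 5:i onto {2:b, 3:c, 4:e}
drop 6:e onto {5:i}
ground layer = {0:i}
drop-orders for the pieces not yet dropped (sum over which currently-grounded one goes next):
  1 to go: {6} 1
  2 to go: {5,6} 1
  3 to go: {2,5,6} 1  {3,5,6} 1  {4,5,6} 1
  4 to go: {1,3,5,6} 1  {2,3,5,6} 2  {2,4,5,6} 2  {3,4,5,6} 2
  5 to go: {1,2,3,5,6} 3  {1,3,4,5,6} 3  {2,3,4,5,6} 6
  if 0:i drops first: 12 orders

12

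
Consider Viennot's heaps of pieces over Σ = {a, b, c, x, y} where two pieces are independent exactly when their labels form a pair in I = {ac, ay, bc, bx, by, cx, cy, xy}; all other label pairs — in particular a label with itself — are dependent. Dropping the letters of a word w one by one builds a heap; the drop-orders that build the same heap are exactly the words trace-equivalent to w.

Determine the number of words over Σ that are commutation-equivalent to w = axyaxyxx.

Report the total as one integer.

28

drop 0:a onto floor
drop 1:x onto {0:a}
drop 2:y onto floor
drop 3:a onto {1:x}
drop 4:x onto {3:a}
drop 5:y onto {2:y}
drop 6:x onto {4:x}
drop 7:x onto {6:x}
ground layer = {0:a, 2:y}
drop-orders for the pieces not yet dropped (sum over which currently-grounded one goes next):
  1 to go: {5} 1  {7} 1
  2 to go: {2,5} 1  {5,7} 2  {6,7} 1
  3 to go: {2,5,7} 3  {4,6,7} 1  {5,6,7} 3
  4 to go: {2,5,6,7} 6  {3,4,6,7} 1  {4,5,6,7} 4
  5 to go: {1,3,4,6,7} 1  {2,4,5,6,7} 10  {3,4,5,6,7} 5
  6 to go: {0,1,3,4,6,7} 1  {1,3,4,5,6,7} 6  {2,3,4,5,6,7} 15
  if 0:a drops first: 21 orders
  if 2:y drops first: 7 orders
heap linearizations: 28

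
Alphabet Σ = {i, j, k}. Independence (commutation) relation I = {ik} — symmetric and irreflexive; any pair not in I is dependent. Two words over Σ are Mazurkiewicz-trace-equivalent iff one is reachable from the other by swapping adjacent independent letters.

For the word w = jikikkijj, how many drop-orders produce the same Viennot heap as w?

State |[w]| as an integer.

20

piece 0:j — minimal
piece 1:i rests on {0:j}
piece 2:k rests on {0:j}
piece 3:i rests on {1:i}
piece 4:k rests on {2:k}
piece 5:k rests on {4:k}
piece 6:i rests on {3:i}
piece 7:j rests on {5:k, 6:i}
piece 8:j rests on {7:j}
minimal pieces: {0:j}
ways to finish when only these pieces remain (= sum over removing one remaining piece with nothing left below it):
  1 left: {8}→1
  2 left: {7,8}→1
  3 left: {5,7,8}→1  {6,7,8}→1
  4 left: {3,6,7,8}→1  {4,5,7,8}→1  {5,6,7,8}→2
  5 left: {1,3,6,7,8}→1  {2,4,5,7,8}→1  {3,5,6,7,8}→3  {4,5,6,7,8}→3
  6 left: {1,3,5,6,7,8}→4  {2,4,5,6,7,8}→4  {3,4,5,6,7,8}→6
  7 left: {1,3,4,5,6,7,8}→10  {2,3,4,5,6,7,8}→10
  placing 0:j first → 20 extensions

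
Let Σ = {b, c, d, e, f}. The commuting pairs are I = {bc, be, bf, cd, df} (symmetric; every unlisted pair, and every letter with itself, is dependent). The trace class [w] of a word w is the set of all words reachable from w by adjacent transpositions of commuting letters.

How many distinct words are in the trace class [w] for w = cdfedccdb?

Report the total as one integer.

30

#0=c has no predecessor
#1=d has no predecessor
#2=f depends on [0:c]
#3=e depends on [1:d, 2:f]
#4=d depends on [3:e]
#5=c depends on [3:e]
#6=c depends on [5:c]
#7=d depends on [4:d]
#8=b depends on [7:d]
sources: [0:c, 1:d]
N(rest) = Σ N(rest − s) over sources s of rest; N(one piece) = 1:
  size 1 → [6]=1  [8]=1
  size 2 → [5,6]=1  [6,8]=2  [7,8]=1
  size 3 → [4,7,8]=1  [5,6,8]=3  [6,7,8]=3
  size 4 → [4,6,7,8]=4  [5,6,7,8]=6
  size 5 → [4,5,6,7,8]=10
  size 6 → [3,4,5,6,7,8]=10
  size 7 → [1,3,4,5,6,7,8]=10  [2,3,4,5,6,7,8]=10
  first=0(c) contributes 20
  first=1(d) contributes 10
|[w]| = 30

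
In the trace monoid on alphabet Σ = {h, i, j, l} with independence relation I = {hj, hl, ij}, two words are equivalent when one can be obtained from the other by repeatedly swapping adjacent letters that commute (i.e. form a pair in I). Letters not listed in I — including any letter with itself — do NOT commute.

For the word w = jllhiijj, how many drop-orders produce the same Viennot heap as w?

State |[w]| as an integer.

0(j) covers ∅
1(l) covers 0:j
2(l) covers 1:l
3(h) covers ∅
4(i) covers 2:l, 3:h
5(i) covers 4:i
6(j) covers 2:l
7(j) covers 6:j
floor of heap: 0:j, 3:h
completions by unplaced set U, small U first (add the entries for U minus each lowest piece of U):
  |U|=1: {5}:1  {7}:1
  |U|=2: {4,5}:1  {5,7}:2  {6,7}:1
  |U|=3: {3,4,5}:1  {4,5,7}:3  {5,6,7}:3
  |U|=4: {3,4,5,7}:4  {4,5,6,7}:6
  |U|=5: {2,4,5,6,7}:6  {3,4,5,6,7}:10
  |U|=6: {1,2,4,5,6,7}:6  {2,3,4,5,6,7}:16
  start at 0(j): 22
  start at 3(h): 6
sum over floor = 28

28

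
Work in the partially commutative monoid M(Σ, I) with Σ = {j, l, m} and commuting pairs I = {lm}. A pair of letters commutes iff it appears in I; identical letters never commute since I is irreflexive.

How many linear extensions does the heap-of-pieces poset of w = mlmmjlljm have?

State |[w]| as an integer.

drop 0:m onto floor
drop 1:l onto floor
drop 2:m onto {0:m}
drop 3:m onto {2:m}
drop 4:j onto {1:l, 3:m}
drop 5:l onto {4:j}
drop 6:l onto {5:l}
drop 7:j onto {6:l}
drop 8:m onto {7:j}
ground layer = {0:m, 1:l}
drop-orders for the pieces not yet dropped (sum over which currently-grounded one goes next):
  1 to go: {8} 1
  2 to go: {7,8} 1
  3 to go: {6,7,8} 1
  4 to go: {5,6,7,8} 1
  5 to go: {4,5,6,7,8} 1
  6 to go: {1,4,5,6,7,8} 1  {3,4,5,6,7,8} 1
  7 to go: {1,3,4,5,6,7,8} 2  {2,3,4,5,6,7,8} 1
  if 0:m drops first: 3 orders
  if 1:l drops first: 1 orders
heap linearizations: 4

4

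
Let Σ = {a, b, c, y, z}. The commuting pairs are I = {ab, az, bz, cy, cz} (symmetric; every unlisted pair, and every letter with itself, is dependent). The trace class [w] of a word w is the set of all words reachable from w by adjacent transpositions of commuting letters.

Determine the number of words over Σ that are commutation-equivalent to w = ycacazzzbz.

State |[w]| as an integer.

0(y) covers ∅
1(c) covers ∅
2(a) covers 0:y, 1:c
3(c) covers 2:a
4(a) covers 3:c
5(z) covers 0:y
6(z) covers 5:z
7(z) covers 6:z
8(b) covers 3:c
9(z) covers 7:z
floor of heap: 0:y, 1:c
completions by unplaced set U, small U first (add the entries for U minus each lowest piece of U):
  |U|=1: {4}:1  {8}:1  {9}:1
  |U|=2: {4,8}:2  {4,9}:2  {7,9}:1  {8,9}:2
  |U|=3: {3,4,8}:2  {4,7,9}:3  {4,8,9}:6  {6,7,9}:1  {7,8,9}:3
  |U|=4: {2,3,4,8}:2  {3,4,8,9}:8  {4,6,7,9}:4  {4,7,8,9}:12  {5,6,7,9}:1  {6,7,8,9}:4
  |U|=5: {1,2,3,4,8}:2  {2,3,4,8,9}:10  {3,4,7,8,9}:20  {4,5,6,7,9}:5  {4,6,7,8,9}:20  {5,6,7,8,9}:5
  |U|=6: {1,2,3,4,8,9}:12  {2,3,4,7,8,9}:30  {3,4,6,7,8,9}:40  {4,5,6,7,8,9}:30
  |U|=7: {1,2,3,4,7,8,9}:42  {2,3,4,6,7,8,9}:70  {3,4,5,6,7,8,9}:70
  |U|=8: {1,2,3,4,6,7,8,9}:112  {2,3,4,5,6,7,8,9}:140
  start at 0(y): 252
  start at 1(c): 140
sum over floor = 392

392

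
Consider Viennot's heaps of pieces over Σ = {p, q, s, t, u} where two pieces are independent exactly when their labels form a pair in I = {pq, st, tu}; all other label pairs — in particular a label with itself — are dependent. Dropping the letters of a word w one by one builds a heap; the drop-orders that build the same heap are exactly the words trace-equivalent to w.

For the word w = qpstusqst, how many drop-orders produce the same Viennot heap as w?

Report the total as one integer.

0(q) covers ∅
1(p) covers ∅
2(s) covers 0:q, 1:p
3(t) covers 0:q, 1:p
4(u) covers 2:s
5(s) covers 4:u
6(q) covers 3:t, 5:s
7(s) covers 6:q
8(t) covers 6:q
floor of heap: 0:q, 1:p
completions by unplaced set U, small U first (add the entries for U minus each lowest piece of U):
  |U|=1: {7}:1  {8}:1
  |U|=2: {7,8}:2
  |U|=3: {6,7,8}:2
  |U|=4: {3,6,7,8}:2  {5,6,7,8}:2
  |U|=5: {3,5,6,7,8}:4  {4,5,6,7,8}:2
  |U|=6: {2,4,5,6,7,8}:2  {3,4,5,6,7,8}:6
  |U|=7: {2,3,4,5,6,7,8}:8
  start at 0(q): 8
  start at 1(p): 8
sum over floor = 16

16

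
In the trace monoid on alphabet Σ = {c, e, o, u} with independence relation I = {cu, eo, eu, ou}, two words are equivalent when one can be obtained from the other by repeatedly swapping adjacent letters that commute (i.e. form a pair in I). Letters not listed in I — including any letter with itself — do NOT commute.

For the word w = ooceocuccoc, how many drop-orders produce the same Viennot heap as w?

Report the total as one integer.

#0=o has no predecessor
#1=o depends on [0:o]
#2=c depends on [1:o]
#3=e depends on [2:c]
#4=o depends on [2:c]
#5=c depends on [3:e, 4:o]
#6=u has no predecessor
#7=c depends on [5:c]
#8=c depends on [7:c]
#9=o depends on [8:c]
#10=c depends on [9:o]
sources: [0:o, 6:u]
N(rest) = Σ N(rest − s) over sources s of rest; N(one piece) = 1:
  size 1 → [6]=1  [10]=1
  size 2 → [6,10]=2  [9,10]=1
  size 3 → [6,9,10]=3  [8,9,10]=1
  size 4 → [6,8,9,10]=4  [7,8,9,10]=1
  size 5 → [5,7,8,9,10]=1  [6,7,8,9,10]=5
  size 6 → [3,5,7,8,9,10]=1  [4,5,7,8,9,10]=1  [5,6,7,8,9,10]=6
  size 7 → [3,4,5,7,8,9,10]=2  [3,5,6,7,8,9,10]=7  [4,5,6,7,8,9,10]=7
  size 8 → [2,3,4,5,7,8,9,10]=2  [3,4,5,6,7,8,9,10]=16
  size 9 → [1,2,3,4,5,7,8,9,10]=2  [2,3,4,5,6,7,8,9,10]=18
  first=0(o) contributes 20
  first=6(u) contributes 2
|[w]| = 22

22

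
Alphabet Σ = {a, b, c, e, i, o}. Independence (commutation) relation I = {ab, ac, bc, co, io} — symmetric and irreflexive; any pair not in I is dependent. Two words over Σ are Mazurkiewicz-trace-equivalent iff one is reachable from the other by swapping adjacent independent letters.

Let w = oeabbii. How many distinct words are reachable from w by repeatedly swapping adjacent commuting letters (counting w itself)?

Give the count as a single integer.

piece 0:o — minimal
piece 1:e rests on {0:o}
piece 2:a rests on {1:e}
piece 3:b rests on {1:e}
piece 4:b rests on {3:b}
piece 5:i rests on {2:a, 4:b}
piece 6:i rests on {5:i}
minimal pieces: {0:o}
ways to finish when only these pieces remain (= sum over removing one remaining piece with nothing left below it):
  1 left: {6}→1
  2 left: {5,6}→1
  3 left: {2,5,6}→1  {4,5,6}→1
  4 left: {2,4,5,6}→2  {3,4,5,6}→1
  5 left: {2,3,4,5,6}→3
  placing 0:o first → 3 extensions

3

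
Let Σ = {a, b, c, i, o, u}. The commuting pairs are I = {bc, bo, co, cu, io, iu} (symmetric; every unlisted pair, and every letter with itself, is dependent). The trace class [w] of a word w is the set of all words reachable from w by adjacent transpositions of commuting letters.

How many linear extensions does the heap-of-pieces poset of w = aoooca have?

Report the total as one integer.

4

#0=a has no predecessor
#1=o depends on [0:a]
#2=o depends on [1:o]
#3=o depends on [2:o]
#4=c depends on [0:a]
#5=a depends on [3:o, 4:c]
sources: [0:a]
N(rest) = Σ N(rest − s) over sources s of rest; N(one piece) = 1:
  size 1 → [5]=1
  size 2 → [3,5]=1  [4,5]=1
  size 3 → [2,3,5]=1  [3,4,5]=2
  size 4 → [1,2,3,5]=1  [2,3,4,5]=3
  first=0(a) contributes 4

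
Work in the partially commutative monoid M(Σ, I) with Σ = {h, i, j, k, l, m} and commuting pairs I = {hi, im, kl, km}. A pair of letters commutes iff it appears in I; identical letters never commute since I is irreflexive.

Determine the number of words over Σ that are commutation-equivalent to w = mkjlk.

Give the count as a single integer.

4

piece 0:m — minimal
piece 1:k — minimal
piece 2:j rests on {0:m, 1:k}
piece 3:l rests on {2:j}
piece 4:k rests on {2:j}
minimal pieces: {0:m, 1:k}
ways to finish when only these pieces remain (= sum over removing one remaining piece with nothing left below it):
  1 left: {3}→1  {4}→1
  2 left: {3,4}→2
  3 left: {2,3,4}→2
  placing 0:m first → 2 extensions
  placing 1:k first → 2 extensions
total linear extensions = 4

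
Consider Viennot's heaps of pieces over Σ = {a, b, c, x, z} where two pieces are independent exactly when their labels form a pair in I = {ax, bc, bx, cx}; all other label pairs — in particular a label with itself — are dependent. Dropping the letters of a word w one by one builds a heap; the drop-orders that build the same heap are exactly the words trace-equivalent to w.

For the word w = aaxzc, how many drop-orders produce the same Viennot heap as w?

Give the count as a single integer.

piece 0:a — minimal
piece 1:a rests on {0:a}
piece 2:x — minimal
piece 3:z rests on {1:a, 2:x}
piece 4:c rests on {3:z}
minimal pieces: {0:a, 2:x}
ways to finish when only these pieces remain (= sum over removing one remaining piece with nothing left below it):
  1 left: {4}→1
  2 left: {3,4}→1
  3 left: {1,3,4}→1  {2,3,4}→1
  placing 0:a first → 2 extensions
  placing 2:x first → 1 extensions
total linear extensions = 3

3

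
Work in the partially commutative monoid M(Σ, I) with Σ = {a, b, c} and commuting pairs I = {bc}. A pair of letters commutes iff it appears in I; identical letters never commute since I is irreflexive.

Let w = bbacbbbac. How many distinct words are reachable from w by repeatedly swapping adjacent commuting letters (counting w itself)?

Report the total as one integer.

4

0(b) covers ∅
1(b) covers 0:b
2(a) covers 1:b
3(c) covers 2:a
4(b) covers 2:a
5(b) covers 4:b
6(b) covers 5:b
7(a) covers 3:c, 6:b
8(c) covers 7:a
floor of heap: 0:b
completions by unplaced set U, small U first (add the entries for U minus each lowest piece of U):
  |U|=1: {8}:1
  |U|=2: {7,8}:1
  |U|=3: {3,7,8}:1  {6,7,8}:1
  |U|=4: {3,6,7,8}:2  {5,6,7,8}:1
  |U|=5: {3,5,6,7,8}:3  {4,5,6,7,8}:1
  |U|=6: {3,4,5,6,7,8}:4
  |U|=7: {2,3,4,5,6,7,8}:4
  start at 0(b): 4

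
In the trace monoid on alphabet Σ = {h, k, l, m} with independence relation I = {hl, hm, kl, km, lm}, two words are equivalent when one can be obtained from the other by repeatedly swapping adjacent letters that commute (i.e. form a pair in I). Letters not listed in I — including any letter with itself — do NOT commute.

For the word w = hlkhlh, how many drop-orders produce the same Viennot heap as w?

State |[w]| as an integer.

0(h) covers ∅
1(l) covers ∅
2(k) covers 0:h
3(h) covers 2:k
4(l) covers 1:l
5(h) covers 3:h
floor of heap: 0:h, 1:l
completions by unplaced set U, small U first (add the entries for U minus each lowest piece of U):
  |U|=1: {4}:1  {5}:1
  |U|=2: {1,4}:1  {3,5}:1  {4,5}:2
  |U|=3: {1,4,5}:3  {2,3,5}:1  {3,4,5}:3
  |U|=4: {0,2,3,5}:1  {1,3,4,5}:6  {2,3,4,5}:4
  start at 0(h): 10
  start at 1(l): 5
sum over floor = 15

15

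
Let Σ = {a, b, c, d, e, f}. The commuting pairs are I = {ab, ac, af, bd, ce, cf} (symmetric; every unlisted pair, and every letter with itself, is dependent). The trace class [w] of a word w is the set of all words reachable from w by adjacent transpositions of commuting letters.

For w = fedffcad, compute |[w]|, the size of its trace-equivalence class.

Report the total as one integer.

#0=f has no predecessor
#1=e depends on [0:f]
#2=d depends on [1:e]
#3=f depends on [2:d]
#4=f depends on [3:f]
#5=c depends on [2:d]
#6=a depends on [2:d]
#7=d depends on [4:f, 5:c, 6:a]
sources: [0:f]
N(rest) = Σ N(rest − s) over sources s of rest; N(one piece) = 1:
  size 1 → [7]=1
  size 2 → [4,7]=1  [5,7]=1  [6,7]=1
  size 3 → [3,4,7]=1  [4,5,7]=2  [4,6,7]=2  [5,6,7]=2
  size 4 → [3,4,5,7]=3  [3,4,6,7]=3  [4,5,6,7]=6
  size 5 → [3,4,5,6,7]=12
  size 6 → [2,3,4,5,6,7]=12
  first=0(f) contributes 12

12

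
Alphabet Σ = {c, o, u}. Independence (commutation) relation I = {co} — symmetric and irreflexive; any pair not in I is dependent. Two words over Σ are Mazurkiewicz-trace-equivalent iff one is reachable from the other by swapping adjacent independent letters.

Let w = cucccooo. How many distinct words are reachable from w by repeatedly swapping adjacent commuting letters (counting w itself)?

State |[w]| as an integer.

20

piece 0:c — minimal
piece 1:u rests on {0:c}
piece 2:c rests on {1:u}
piece 3:c rests on {2:c}
piece 4:c rests on {3:c}
piece 5:o rests on {1:u}
piece 6:o rests on {5:o}
piece 7:o rests on {6:o}
minimal pieces: {0:c}
ways to finish when only these pieces remain (= sum over removing one remaining piece with nothing left below it):
  1 left: {4}→1  {7}→1
  2 left: {3,4}→1  {4,7}→2  {6,7}→1
  3 left: {2,3,4}→1  {3,4,7}→3  {4,6,7}→3  {5,6,7}→1
  4 left: {2,3,4,7}→4  {3,4,6,7}→6  {4,5,6,7}→4
  5 left: {2,3,4,6,7}→10  {3,4,5,6,7}→10
  6 left: {2,3,4,5,6,7}→20
  placing 0:c first → 20 extensions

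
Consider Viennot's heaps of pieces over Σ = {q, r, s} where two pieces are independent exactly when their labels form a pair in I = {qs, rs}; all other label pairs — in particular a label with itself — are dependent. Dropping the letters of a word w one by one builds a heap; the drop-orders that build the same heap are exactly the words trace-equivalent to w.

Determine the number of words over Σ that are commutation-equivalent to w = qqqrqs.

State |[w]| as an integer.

6

piece 0:q — minimal
piece 1:q rests on {0:q}
piece 2:q rests on {1:q}
piece 3:r rests on {2:q}
piece 4:q rests on {3:r}
piece 5:s — minimal
minimal pieces: {0:q, 5:s}
ways to finish when only these pieces remain (= sum over removing one remaining piece with nothing left below it):
  1 left: {4}→1  {5}→1
  2 left: {3,4}→1  {4,5}→2
  3 left: {2,3,4}→1  {3,4,5}→3
  4 left: {1,2,3,4}→1  {2,3,4,5}→4
  placing 0:q first → 5 extensions
  placing 5:s first → 1 extensions
total linear extensions = 6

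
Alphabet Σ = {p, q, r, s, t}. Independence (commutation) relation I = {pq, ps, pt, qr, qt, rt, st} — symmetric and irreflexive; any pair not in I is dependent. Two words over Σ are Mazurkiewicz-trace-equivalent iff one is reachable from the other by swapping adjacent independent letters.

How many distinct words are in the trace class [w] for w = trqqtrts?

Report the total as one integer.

336

0(t) covers ∅
1(r) covers ∅
2(q) covers ∅
3(q) covers 2:q
4(t) covers 0:t
5(r) covers 1:r
6(t) covers 4:t
7(s) covers 3:q, 5:r
floor of heap: 0:t, 1:r, 2:q
completions by unplaced set U, small U first (add the entries for U minus each lowest piece of U):
  |U|=1: {6}:1  {7}:1
  |U|=2: {3,7}:1  {4,6}:1  {5,7}:1  {6,7}:2
  |U|=3: {0,4,6}:1  {1,5,7}:1  {2,3,7}:1  {3,5,7}:2  {3,6,7}:3  {4,6,7}:3  {5,6,7}:3
  |U|=4: {0,4,6,7}:4  {1,3,5,7}:3  {1,5,6,7}:4  {2,3,5,7}:3  {2,3,6,7}:4  {3,4,6,7}:6  {3,5,6,7}:8  {4,5,6,7}:6
  |U|=5: {0,3,4,6,7}:10  {0,4,5,6,7}:10  {1,2,3,5,7}:6  {1,3,5,6,7}:15  {1,4,5,6,7}:10  {2,3,4,6,7}:10  {2,3,5,6,7}:15  {3,4,5,6,7}:20
  |U|=6: {0,1,4,5,6,7}:20  {0,2,3,4,6,7}:20  {0,3,4,5,6,7}:40  {1,2,3,5,6,7}:36  {1,3,4,5,6,7}:45  {2,3,4,5,6,7}:45
  start at 0(t): 126
  start at 1(r): 105
  start at 2(q): 105
sum over floor = 336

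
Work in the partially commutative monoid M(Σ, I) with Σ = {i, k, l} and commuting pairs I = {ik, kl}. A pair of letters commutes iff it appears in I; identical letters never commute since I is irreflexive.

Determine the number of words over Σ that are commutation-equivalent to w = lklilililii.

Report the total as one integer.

#0=l has no predecessor
#1=k has no predecessor
#2=l depends on [0:l]
#3=i depends on [2:l]
#4=l depends on [3:i]
#5=i depends on [4:l]
#6=l depends on [5:i]
#7=i depends on [6:l]
#8=l depends on [7:i]
#9=i depends on [8:l]
#10=i depends on [9:i]
sources: [0:l, 1:k]
N(rest) = Σ N(rest − s) over sources s of rest; N(one piece) = 1:
  size 1 → [1]=1  [10]=1
  size 2 → [1,10]=2  [9,10]=1
  size 3 → [1,9,10]=3  [8,9,10]=1
  size 4 → [1,8,9,10]=4  [7,8,9,10]=1
  size 5 → [1,7,8,9,10]=5  [6,7,8,9,10]=1
  size 6 → [1,6,7,8,9,10]=6  [5,6,7,8,9,10]=1
  size 7 → [1,5,6,7,8,9,10]=7  [4,5,6,7,8,9,10]=1
  size 8 → [1,4,5,6,7,8,9,10]=8  [3,4,5,6,7,8,9,10]=1
  size 9 → [1,3,4,5,6,7,8,9,10]=9  [2,3,4,5,6,7,8,9,10]=1
  first=0(l) contributes 10
  first=1(k) contributes 1
|[w]| = 11

11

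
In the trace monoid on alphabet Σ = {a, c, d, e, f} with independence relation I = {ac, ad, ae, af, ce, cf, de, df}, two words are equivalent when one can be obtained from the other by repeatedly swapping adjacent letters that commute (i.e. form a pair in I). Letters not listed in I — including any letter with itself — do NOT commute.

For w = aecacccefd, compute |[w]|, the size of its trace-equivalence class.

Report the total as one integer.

2520

piece 0:a — minimal
piece 1:e — minimal
piece 2:c — minimal
piece 3:a rests on {0:a}
piece 4:c rests on {2:c}
piece 5:c rests on {4:c}
piece 6:c rests on {5:c}
piece 7:e rests on {1:e}
piece 8:f rests on {7:e}
piece 9:d rests on {6:c}
minimal pieces: {0:a, 1:e, 2:c}
ways to finish when only these pieces remain (= sum over removing one remaining piece with nothing left below it):
  1 left: {3}→1  {8}→1  {9}→1
  2 left: {0,3}→1  {3,8}→2  {3,9}→2  {6,9}→1  {7,8}→1  {8,9}→2
  3 left: {0,3,8}→3  {0,3,9}→3  {1,7,8}→1  {3,6,9}→3  {3,7,8}→3  {3,8,9}→6  {5,6,9}→1  {6,8,9}→3  {7,8,9}→3
  4 left: {0,3,6,9}→6  {0,3,7,8}→6  {0,3,8,9}→12  {1,3,7,8}→4  {1,7,8,9}→4  {3,5,6,9}→4  {3,6,8,9}→12  {3,7,8,9}→12  {4,5,6,9}→1  {5,6,8,9}→4  {6,7,8,9}→6
  5 left: {0,1,3,7,8}→10  {0,3,5,6,9}→10  {0,3,6,8,9}→30  {0,3,7,8,9}→30  {1,3,7,8,9}→20  {1,6,7,8,9}→10  {2,4,5,6,9}→1  {3,4,5,6,9}→5  {3,5,6,8,9}→20  {3,6,7,8,9}→30  {4,5,6,8,9}→5  {5,6,7,8,9}→10
  6 left: {0,1,3,7,8,9}→60  {0,3,4,5,6,9}→15  {0,3,5,6,8,9}→60  {0,3,6,7,8,9}→90  {1,3,6,7,8,9}→60  {1,5,6,7,8,9}→20  {2,3,4,5,6,9}→6  {2,4,5,6,8,9}→6  {3,4,5,6,8,9}→30  {3,5,6,7,8,9}→60  {4,5,6,7,8,9}→15
  7 left: {0,1,3,6,7,8,9}→210  {0,2,3,4,5,6,9}→21  {0,3,4,5,6,8,9}→105  {0,3,5,6,7,8,9}→210  {1,3,5,6,7,8,9}→140  {1,4,5,6,7,8,9}→35  {2,3,4,5,6,8,9}→42  {2,4,5,6,7,8,9}→21  {3,4,5,6,7,8,9}→105
  8 left: {0,1,3,5,6,7,8,9}→560  {0,2,3,4,5,6,8,9}→168  {0,3,4,5,6,7,8,9}→420  {1,2,4,5,6,7,8,9}→56  {1,3,4,5,6,7,8,9}→280  {2,3,4,5,6,7,8,9}→168
  placing 0:a first → 504 extensions
  placing 1:e first → 756 extensions
  placing 2:c first → 1260 extensions
total linear extensions = 2520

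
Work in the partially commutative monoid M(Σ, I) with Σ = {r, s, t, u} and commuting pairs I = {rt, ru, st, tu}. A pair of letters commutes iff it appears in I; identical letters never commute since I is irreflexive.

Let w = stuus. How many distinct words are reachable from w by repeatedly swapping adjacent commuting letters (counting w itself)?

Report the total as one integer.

5

piece 0:s — minimal
piece 1:t — minimal
piece 2:u rests on {0:s}
piece 3:u rests on {2:u}
piece 4:s rests on {3:u}
minimal pieces: {0:s, 1:t}
ways to finish when only these pieces remain (= sum over removing one remaining piece with nothing left below it):
  1 left: {1}→1  {4}→1
  2 left: {1,4}→2  {3,4}→1
  3 left: {1,3,4}→3  {2,3,4}→1
  placing 0:s first → 4 extensions
  placing 1:t first → 1 extensions
total linear extensions = 5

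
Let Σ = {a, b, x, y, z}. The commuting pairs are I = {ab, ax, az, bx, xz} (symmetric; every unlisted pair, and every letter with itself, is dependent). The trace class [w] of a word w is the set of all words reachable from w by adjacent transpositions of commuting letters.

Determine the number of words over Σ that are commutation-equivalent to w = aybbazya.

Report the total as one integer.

0(a) covers ∅
1(y) covers 0:a
2(b) covers 1:y
3(b) covers 2:b
4(a) covers 1:y
5(z) covers 3:b
6(y) covers 4:a, 5:z
7(a) covers 6:y
floor of heap: 0:a
completions by unplaced set U, small U first (add the entries for U minus each lowest piece of U):
  |U|=1: {7}:1
  |U|=2: {6,7}:1
  |U|=3: {4,6,7}:1  {5,6,7}:1
  |U|=4: {3,5,6,7}:1  {4,5,6,7}:2
  |U|=5: {2,3,5,6,7}:1  {3,4,5,6,7}:3
  |U|=6: {2,3,4,5,6,7}:4
  start at 0(a): 4

4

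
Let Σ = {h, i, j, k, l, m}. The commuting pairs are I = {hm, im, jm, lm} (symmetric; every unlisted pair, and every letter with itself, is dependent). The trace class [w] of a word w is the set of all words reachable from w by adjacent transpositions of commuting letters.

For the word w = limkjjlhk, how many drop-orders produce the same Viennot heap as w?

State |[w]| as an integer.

piece 0:l — minimal
piece 1:i rests on {0:l}
piece 2:m — minimal
piece 3:k rests on {1:i, 2:m}
piece 4:j rests on {3:k}
piece 5:j rests on {4:j}
piece 6:l rests on {5:j}
piece 7:h rests on {6:l}
piece 8:k rests on {7:h}
minimal pieces: {0:l, 2:m}
ways to finish when only these pieces remain (= sum over removing one remaining piece with nothing left below it):
  1 left: {8}→1
  2 left: {7,8}→1
  3 left: {6,7,8}→1
  4 left: {5,6,7,8}→1
  5 left: {4,5,6,7,8}→1
  6 left: {3,4,5,6,7,8}→1
  7 left: {1,3,4,5,6,7,8}→1  {2,3,4,5,6,7,8}→1
  placing 0:l first → 2 extensions
  placing 2:m first → 1 extensions
total linear extensions = 3

3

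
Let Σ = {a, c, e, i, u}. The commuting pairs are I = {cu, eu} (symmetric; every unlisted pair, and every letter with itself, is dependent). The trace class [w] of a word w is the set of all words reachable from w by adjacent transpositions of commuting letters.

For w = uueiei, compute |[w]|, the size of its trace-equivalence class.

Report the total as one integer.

3

piece 0:u — minimal
piece 1:u rests on {0:u}
piece 2:e — minimal
piece 3:i rests on {1:u, 2:e}
piece 4:e rests on {3:i}
piece 5:i rests on {4:e}
minimal pieces: {0:u, 2:e}
ways to finish when only these pieces remain (= sum over removing one remaining piece with nothing left below it):
  1 left: {5}→1
  2 left: {4,5}→1
  3 left: {3,4,5}→1
  4 left: {1,3,4,5}→1  {2,3,4,5}→1
  placing 0:u first → 2 extensions
  placing 2:e first → 1 extensions
total linear extensions = 3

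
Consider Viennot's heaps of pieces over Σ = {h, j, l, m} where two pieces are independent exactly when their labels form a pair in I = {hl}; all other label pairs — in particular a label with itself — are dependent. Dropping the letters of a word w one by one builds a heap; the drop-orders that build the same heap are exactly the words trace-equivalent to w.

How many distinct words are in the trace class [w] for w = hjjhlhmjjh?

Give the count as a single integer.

3

0(h) covers ∅
1(j) covers 0:h
2(j) covers 1:j
3(h) covers 2:j
4(l) covers 2:j
5(h) covers 3:h
6(m) covers 4:l, 5:h
7(j) covers 6:m
8(j) covers 7:j
9(h) covers 8:j
floor of heap: 0:h
completions by unplaced set U, small U first (add the entries for U minus each lowest piece of U):
  |U|=1: {9}:1
  |U|=2: {8,9}:1
  |U|=3: {7,8,9}:1
  |U|=4: {6,7,8,9}:1
  |U|=5: {4,6,7,8,9}:1  {5,6,7,8,9}:1
  |U|=6: {3,5,6,7,8,9}:1  {4,5,6,7,8,9}:2
  |U|=7: {3,4,5,6,7,8,9}:3
  |U|=8: {2,3,4,5,6,7,8,9}:3
  start at 0(h): 3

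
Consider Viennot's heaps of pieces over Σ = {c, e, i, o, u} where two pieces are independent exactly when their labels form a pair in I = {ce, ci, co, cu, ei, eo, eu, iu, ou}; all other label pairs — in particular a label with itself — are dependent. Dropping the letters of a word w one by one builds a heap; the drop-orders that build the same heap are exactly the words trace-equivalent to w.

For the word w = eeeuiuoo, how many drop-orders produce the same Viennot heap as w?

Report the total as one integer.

0(e) covers ∅
1(e) covers 0:e
2(e) covers 1:e
3(u) covers ∅
4(i) covers ∅
5(u) covers 3:u
6(o) covers 4:i
7(o) covers 6:o
floor of heap: 0:e, 3:u, 4:i
completions by unplaced set U, small U first (add the entries for U minus each lowest piece of U):
  |U|=1: {2}:1  {5}:1  {7}:1
  |U|=2: {1,2}:1  {2,5}:2  {2,7}:2  {3,5}:1  {5,7}:2  {6,7}:1
  |U|=3: {0,1,2}:1  {1,2,5}:3  {1,2,7}:3  {2,3,5}:3  {2,5,7}:6  {2,6,7}:3  {3,5,7}:3  {4,6,7}:1  {5,6,7}:3
  |U|=4: {0,1,2,5}:4  {0,1,2,7}:4  {1,2,3,5}:6  {1,2,5,7}:12  {1,2,6,7}:6  {2,3,5,7}:12  {2,4,6,7}:4  {2,5,6,7}:12  {3,5,6,7}:6  {4,5,6,7}:4
  |U|=5: {0,1,2,3,5}:10  {0,1,2,5,7}:20  {0,1,2,6,7}:10  {1,2,3,5,7}:30  {1,2,4,6,7}:10  {1,2,5,6,7}:30  {2,3,5,6,7}:30  {2,4,5,6,7}:20  {3,4,5,6,7}:10
  |U|=6: {0,1,2,3,5,7}:60  {0,1,2,4,6,7}:20  {0,1,2,5,6,7}:60  {1,2,3,5,6,7}:90  {1,2,4,5,6,7}:60  {2,3,4,5,6,7}:60
  start at 0(e): 210
  start at 3(u): 140
  start at 4(i): 210
sum over floor = 560

560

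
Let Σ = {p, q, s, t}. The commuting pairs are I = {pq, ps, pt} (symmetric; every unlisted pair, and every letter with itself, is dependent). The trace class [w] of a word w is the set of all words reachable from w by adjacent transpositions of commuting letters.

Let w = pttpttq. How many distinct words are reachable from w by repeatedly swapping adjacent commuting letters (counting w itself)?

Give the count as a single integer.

21

#0=p has no predecessor
#1=t has no predecessor
#2=t depends on [1:t]
#3=p depends on [0:p]
#4=t depends on [2:t]
#5=t depends on [4:t]
#6=q depends on [5:t]
sources: [0:p, 1:t]
N(rest) = Σ N(rest − s) over sources s of rest; N(one piece) = 1:
  size 1 → [3]=1  [6]=1
  size 2 → [0,3]=1  [3,6]=2  [5,6]=1
  size 3 → [0,3,6]=3  [3,5,6]=3  [4,5,6]=1
  size 4 → [0,3,5,6]=6  [2,4,5,6]=1  [3,4,5,6]=4
  size 5 → [0,3,4,5,6]=10  [1,2,4,5,6]=1  [2,3,4,5,6]=5
  first=0(p) contributes 6
  first=1(t) contributes 15
|[w]| = 21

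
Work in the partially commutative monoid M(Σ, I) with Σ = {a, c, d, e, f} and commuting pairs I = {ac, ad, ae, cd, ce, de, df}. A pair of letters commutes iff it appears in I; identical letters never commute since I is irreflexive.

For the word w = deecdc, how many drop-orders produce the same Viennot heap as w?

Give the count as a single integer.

0(d) covers ∅
1(e) covers ∅
2(e) covers 1:e
3(c) covers ∅
4(d) covers 0:d
5(c) covers 3:c
floor of heap: 0:d, 1:e, 3:c
completions by unplaced set U, small U first (add the entries for U minus each lowest piece of U):
  |U|=1: {2}:1  {4}:1  {5}:1
  |U|=2: {0,4}:1  {1,2}:1  {2,4}:2  {2,5}:2  {3,5}:1  {4,5}:2
  |U|=3: {0,2,4}:3  {0,4,5}:3  {1,2,4}:3  {1,2,5}:3  {2,3,5}:3  {2,4,5}:6  {3,4,5}:3
  |U|=4: {0,1,2,4}:6  {0,2,4,5}:12  {0,3,4,5}:6  {1,2,3,5}:6  {1,2,4,5}:12  {2,3,4,5}:12
  start at 0(d): 30
  start at 1(e): 30
  start at 3(c): 30
sum over floor = 90

90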